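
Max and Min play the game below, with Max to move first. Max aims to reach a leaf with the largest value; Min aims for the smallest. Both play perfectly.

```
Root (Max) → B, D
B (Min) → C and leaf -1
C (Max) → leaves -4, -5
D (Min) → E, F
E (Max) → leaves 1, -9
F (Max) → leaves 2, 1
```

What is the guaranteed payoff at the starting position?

C (Max): max(-4, -5) = -4
B (Min): min(-4, -1) = -4
E (Max): max(1, -9) = 1
F (Max): max(2, 1) = 2
D (Min): min(1, 2) = 1
Root (Max): max(-4, 1) = 1

1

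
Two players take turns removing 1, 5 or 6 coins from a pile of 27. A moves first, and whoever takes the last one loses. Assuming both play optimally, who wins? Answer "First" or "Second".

Mark each pile size as W (mover wins) or L (mover loses):
i:   0  1  2  3  4  5  6  7  8  9 10 11 12 13 14 15 16 17 18 19 20 21 22 23 24 25 26 27
     W  L  W  L  W  L  W  W  W  W  W  W  L  W  L  W  L  W  W  W  W  W  W  L  W  L  W  L
Position 27 is L, so the second player wins.

Second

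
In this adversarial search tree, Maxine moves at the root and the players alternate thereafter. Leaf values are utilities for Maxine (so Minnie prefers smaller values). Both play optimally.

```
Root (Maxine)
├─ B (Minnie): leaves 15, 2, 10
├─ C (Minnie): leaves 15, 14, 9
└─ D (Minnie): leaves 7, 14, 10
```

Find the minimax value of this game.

B (Minnie): min(15, 2, 10) = 2
C (Minnie): min(15, 14, 9) = 9
D (Minnie): min(7, 14, 10) = 7
Root (Maxine): max(2, 9, 7) = 9

9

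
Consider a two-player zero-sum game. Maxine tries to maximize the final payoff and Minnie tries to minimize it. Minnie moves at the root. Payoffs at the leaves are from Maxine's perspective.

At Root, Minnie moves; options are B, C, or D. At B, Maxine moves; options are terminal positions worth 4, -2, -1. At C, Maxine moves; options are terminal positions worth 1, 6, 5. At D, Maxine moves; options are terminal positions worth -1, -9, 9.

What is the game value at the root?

4

B (Maxine): max(4, -2, -1) = 4
C (Maxine): max(1, 6, 5) = 6
D (Maxine): max(-1, -9, 9) = 9
Root (Minnie): min(4, 6, 9) = 4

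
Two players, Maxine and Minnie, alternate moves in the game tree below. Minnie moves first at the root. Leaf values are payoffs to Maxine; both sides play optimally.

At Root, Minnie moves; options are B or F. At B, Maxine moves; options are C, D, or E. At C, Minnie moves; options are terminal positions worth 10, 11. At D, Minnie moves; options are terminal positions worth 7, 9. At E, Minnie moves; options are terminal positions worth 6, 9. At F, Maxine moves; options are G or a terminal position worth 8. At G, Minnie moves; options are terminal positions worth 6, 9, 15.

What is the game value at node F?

G: min(6, 9, 15) = 6
F: max(6, 8) = 8

8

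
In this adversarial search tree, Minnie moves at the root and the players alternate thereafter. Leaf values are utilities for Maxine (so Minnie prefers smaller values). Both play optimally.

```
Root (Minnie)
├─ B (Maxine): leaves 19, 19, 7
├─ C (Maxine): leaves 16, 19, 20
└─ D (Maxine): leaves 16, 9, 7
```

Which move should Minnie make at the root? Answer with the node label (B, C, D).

B (Maxine): max(19, 19, 7) = 19
C (Maxine): max(16, 19, 20) = 20
D (Maxine): max(16, 9, 7) = 16
Root (Minnie): min(19, 20, 16) = 16
Minnie picks the child with the lowest value: D (value 16).

D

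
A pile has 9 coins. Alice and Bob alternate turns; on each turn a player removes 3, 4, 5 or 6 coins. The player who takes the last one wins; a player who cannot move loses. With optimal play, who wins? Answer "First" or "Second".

Compute winning (W) and losing (L) positions by backward induction:
i:   0  1  2  3  4  5  6  7  8  9
     L  L  L  W  W  W  W  W  W  L
Position 9 is L, so the second player wins.

Second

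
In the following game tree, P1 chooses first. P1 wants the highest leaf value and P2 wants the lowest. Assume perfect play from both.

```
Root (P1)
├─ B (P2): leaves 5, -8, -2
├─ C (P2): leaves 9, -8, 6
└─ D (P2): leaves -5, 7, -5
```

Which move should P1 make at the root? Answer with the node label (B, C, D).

B (P2): min(5, -8, -2) = -8
C (P2): min(9, -8, 6) = -8
D (P2): min(-5, 7, -5) = -5
Root (P1): max(-8, -8, -5) = -5
P1 picks the child with the highest value: D (value -5).

D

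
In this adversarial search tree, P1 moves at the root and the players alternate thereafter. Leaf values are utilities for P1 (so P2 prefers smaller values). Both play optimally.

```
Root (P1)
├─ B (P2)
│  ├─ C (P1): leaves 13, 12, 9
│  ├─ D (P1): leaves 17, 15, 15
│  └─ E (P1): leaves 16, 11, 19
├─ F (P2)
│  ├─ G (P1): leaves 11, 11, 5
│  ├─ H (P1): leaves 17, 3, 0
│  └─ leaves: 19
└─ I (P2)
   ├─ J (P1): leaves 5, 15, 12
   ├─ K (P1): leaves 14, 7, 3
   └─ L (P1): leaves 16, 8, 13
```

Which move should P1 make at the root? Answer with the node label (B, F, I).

I

C (P1): max(13, 12, 9) = 13
D (P1): max(17, 15, 15) = 17
E (P1): max(16, 11, 19) = 19
B (P2): min(13, 17, 19) = 13
G (P1): max(11, 11, 5) = 11
H (P1): max(17, 3, 0) = 17
F (P2): min(11, 17, 19) = 11
J (P1): max(5, 15, 12) = 15
K (P1): max(14, 7, 3) = 14
L (P1): max(16, 8, 13) = 16
I (P2): min(15, 14, 16) = 14
Root (P1): max(13, 11, 14) = 14
P1 picks the child with the highest value: I (value 14).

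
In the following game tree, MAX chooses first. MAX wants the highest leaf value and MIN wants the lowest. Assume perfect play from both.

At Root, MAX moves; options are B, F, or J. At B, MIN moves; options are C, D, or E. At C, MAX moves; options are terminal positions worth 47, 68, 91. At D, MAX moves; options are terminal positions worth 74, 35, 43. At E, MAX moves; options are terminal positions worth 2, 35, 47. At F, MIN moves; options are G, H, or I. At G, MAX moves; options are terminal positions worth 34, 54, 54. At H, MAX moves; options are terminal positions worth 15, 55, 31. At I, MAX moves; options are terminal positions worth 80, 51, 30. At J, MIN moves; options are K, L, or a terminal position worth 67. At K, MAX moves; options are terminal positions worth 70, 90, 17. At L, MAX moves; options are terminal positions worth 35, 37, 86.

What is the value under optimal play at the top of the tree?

67

C (MAX): max(47, 68, 91) = 91
D (MAX): max(74, 35, 43) = 74
E (MAX): max(2, 35, 47) = 47
B (MIN): min(91, 74, 47) = 47
G (MAX): max(34, 54, 54) = 54
H (MAX): max(15, 55, 31) = 55
I (MAX): max(80, 51, 30) = 80
F (MIN): min(54, 55, 80) = 54
K (MAX): max(70, 90, 17) = 90
L (MAX): max(35, 37, 86) = 86
J (MIN): min(90, 86, 67) = 67
Root (MAX): max(47, 54, 67) = 67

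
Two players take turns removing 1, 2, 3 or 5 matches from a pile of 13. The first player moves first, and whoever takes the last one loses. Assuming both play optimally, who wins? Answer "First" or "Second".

Second

W/L table (W = player to move can force a win):
i:   0  1  2  3  4  5  6  7  8  9 10 11 12 13
     W  L  W  W  W  L  W  W  W  L  W  W  W  L
Position 13 is L, so the second player wins.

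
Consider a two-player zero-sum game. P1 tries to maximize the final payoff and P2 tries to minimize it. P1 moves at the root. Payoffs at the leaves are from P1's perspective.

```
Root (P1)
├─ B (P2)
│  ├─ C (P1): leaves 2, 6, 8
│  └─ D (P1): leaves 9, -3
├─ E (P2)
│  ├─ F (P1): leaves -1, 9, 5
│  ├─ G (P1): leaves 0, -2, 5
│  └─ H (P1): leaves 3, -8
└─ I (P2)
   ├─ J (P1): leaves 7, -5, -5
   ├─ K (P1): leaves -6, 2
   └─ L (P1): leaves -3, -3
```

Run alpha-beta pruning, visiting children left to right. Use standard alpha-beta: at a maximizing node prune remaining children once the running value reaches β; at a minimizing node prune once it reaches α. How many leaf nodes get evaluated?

C [α=-∞,β=+∞]: v=8
D [α=-∞,β=8]: v=9 after child 1 ≥ β → β-cutoff, skip 1
B [α=-∞,β=+∞]: v=8
F [α=8,β=+∞]: v=9
G [α=8,β=9]: v=5
E [α=8,β=+∞]: v=5 after child 2 ≤ α → α-cutoff, skip 1
J [α=8,β=+∞]: v=7
I [α=8,β=+∞]: v=7 after child 1 ≤ α → α-cutoff, skip 2
Root [α=-∞,β=+∞]: v=8
Leaves evaluated: 13 of 20.

13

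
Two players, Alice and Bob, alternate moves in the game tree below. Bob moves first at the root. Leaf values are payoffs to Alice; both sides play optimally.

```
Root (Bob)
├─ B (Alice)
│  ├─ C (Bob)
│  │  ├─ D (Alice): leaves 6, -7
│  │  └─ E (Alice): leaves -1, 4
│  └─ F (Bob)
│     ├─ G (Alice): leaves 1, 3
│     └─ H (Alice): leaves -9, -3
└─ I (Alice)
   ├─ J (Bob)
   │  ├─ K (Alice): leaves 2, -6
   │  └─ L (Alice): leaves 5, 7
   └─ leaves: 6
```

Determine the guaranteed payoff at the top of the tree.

D (Alice): max(6, -7) = 6
E (Alice): max(-1, 4) = 4
C (Bob): min(6, 4) = 4
G (Alice): max(1, 3) = 3
H (Alice): max(-9, -3) = -3
F (Bob): min(3, -3) = -3
B (Alice): max(4, -3) = 4
K (Alice): max(2, -6) = 2
L (Alice): max(5, 7) = 7
J (Bob): min(2, 7) = 2
I (Alice): max(2, 6) = 6
Root (Bob): min(4, 6) = 4

4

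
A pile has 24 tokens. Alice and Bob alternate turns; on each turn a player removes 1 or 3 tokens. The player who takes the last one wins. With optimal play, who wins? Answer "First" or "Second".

Second

Positions where the player to move wins (W) vs loses (L):
i:   0  1  2  3  4  5  6  7  8  9 10 11 12 13 14 15 16 17 18 19 20 21 22 23 24
     L  W  L  W  L  W  L  W  L  W  L  W  L  W  L  W  L  W  L  W  L  W  L  W  L
Position 24 is L, so the second player wins.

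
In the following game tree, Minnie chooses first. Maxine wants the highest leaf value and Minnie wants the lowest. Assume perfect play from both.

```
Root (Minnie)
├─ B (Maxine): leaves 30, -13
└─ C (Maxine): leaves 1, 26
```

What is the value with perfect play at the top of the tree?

B (Maxine): max(30, -13) = 30
C (Maxine): max(1, 26) = 26
Root (Minnie): min(30, 26) = 26

26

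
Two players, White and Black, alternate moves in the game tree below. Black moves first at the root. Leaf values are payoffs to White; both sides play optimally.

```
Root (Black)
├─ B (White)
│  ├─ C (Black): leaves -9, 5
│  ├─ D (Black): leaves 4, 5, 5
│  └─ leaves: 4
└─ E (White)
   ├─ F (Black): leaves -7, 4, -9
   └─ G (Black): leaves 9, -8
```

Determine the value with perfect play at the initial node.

C (Black): min(-9, 5) = -9
D (Black): min(4, 5, 5) = 4
B (White): max(-9, 4, 4) = 4
F (Black): min(-7, 4, -9) = -9
G (Black): min(9, -8) = -8
E (White): max(-9, -8) = -8
Root (Black): min(4, -8) = -8

-8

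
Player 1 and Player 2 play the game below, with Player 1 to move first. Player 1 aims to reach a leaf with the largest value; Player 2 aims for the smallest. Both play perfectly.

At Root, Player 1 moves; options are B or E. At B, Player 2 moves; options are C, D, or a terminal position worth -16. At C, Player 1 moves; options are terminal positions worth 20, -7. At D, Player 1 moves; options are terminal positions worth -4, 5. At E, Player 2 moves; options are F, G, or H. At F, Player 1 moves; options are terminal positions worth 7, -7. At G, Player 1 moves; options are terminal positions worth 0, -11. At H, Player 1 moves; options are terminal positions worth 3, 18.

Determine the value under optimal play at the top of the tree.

C (Player 1): max(20, -7) = 20
D (Player 1): max(-4, 5) = 5
B (Player 2): min(20, 5, -16) = -16
F (Player 1): max(7, -7) = 7
G (Player 1): max(0, -11) = 0
H (Player 1): max(3, 18) = 18
E (Player 2): min(7, 0, 18) = 0
Root (Player 1): max(-16, 0) = 0

0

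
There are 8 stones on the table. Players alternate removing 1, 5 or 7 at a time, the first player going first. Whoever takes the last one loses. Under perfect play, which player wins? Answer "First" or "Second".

i:   0  1  2  3  4  5  6  7  8
     W  L  W  L  W  L  W  L  W
Position 8 is W, so the first player wins.

First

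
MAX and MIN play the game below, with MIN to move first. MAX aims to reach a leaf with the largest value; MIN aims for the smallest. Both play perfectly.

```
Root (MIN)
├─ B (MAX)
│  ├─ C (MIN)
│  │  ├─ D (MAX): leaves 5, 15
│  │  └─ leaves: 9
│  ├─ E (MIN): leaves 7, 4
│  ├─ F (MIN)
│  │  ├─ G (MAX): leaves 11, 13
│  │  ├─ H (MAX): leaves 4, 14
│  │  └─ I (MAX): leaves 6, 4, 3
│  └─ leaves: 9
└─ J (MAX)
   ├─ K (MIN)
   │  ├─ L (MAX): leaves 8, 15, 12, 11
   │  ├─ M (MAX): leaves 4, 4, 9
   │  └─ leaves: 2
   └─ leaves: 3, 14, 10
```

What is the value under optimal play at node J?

L: max(8, 15, 12, 11) = 15
M: max(4, 4, 9) = 9
K: min(15, 9, 2) = 2
J: max(2, 3, 14, 10) = 14

14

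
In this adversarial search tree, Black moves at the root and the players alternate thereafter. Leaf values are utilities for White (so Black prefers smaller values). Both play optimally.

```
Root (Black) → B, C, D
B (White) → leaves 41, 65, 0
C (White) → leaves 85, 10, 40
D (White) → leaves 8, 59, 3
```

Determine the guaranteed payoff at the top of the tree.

59

B (White): max(41, 65, 0) = 65
C (White): max(85, 10, 40) = 85
D (White): max(8, 59, 3) = 59
Root (Black): min(65, 85, 59) = 59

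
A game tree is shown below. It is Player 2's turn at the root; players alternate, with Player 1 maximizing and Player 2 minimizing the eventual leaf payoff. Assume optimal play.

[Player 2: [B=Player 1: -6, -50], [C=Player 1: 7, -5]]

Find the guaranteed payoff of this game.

B (Player 1): max(-6, -50) = -6
C (Player 1): max(7, -5) = 7
Root (Player 2): min(-6, 7) = -6

-6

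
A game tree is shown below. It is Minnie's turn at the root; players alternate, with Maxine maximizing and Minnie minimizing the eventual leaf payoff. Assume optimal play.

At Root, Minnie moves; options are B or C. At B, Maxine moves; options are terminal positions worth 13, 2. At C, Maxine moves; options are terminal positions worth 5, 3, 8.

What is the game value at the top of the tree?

B (Maxine): max(13, 2) = 13
C (Maxine): max(5, 3, 8) = 8
Root (Minnie): min(13, 8) = 8

8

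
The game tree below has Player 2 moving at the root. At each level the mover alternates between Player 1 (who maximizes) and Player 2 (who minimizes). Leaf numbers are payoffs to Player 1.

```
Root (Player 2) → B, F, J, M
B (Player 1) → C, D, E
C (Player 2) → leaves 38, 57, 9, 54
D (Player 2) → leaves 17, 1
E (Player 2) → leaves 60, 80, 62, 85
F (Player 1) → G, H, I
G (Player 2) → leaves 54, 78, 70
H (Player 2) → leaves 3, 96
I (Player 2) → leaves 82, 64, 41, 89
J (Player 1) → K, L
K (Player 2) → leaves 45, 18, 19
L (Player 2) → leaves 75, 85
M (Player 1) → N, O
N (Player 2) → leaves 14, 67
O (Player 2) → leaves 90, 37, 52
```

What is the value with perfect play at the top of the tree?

C (Player 2): min(38, 57, 9, 54) = 9
D (Player 2): min(17, 1) = 1
E (Player 2): min(60, 80, 62, 85) = 60
B (Player 1): max(9, 1, 60) = 60
G (Player 2): min(54, 78, 70) = 54
H (Player 2): min(3, 96) = 3
I (Player 2): min(82, 64, 41, 89) = 41
F (Player 1): max(54, 3, 41) = 54
K (Player 2): min(45, 18, 19) = 18
L (Player 2): min(75, 85) = 75
J (Player 1): max(18, 75) = 75
N (Player 2): min(14, 67) = 14
O (Player 2): min(90, 37, 52) = 37
M (Player 1): max(14, 37) = 37
Root (Player 2): min(60, 54, 75, 37) = 37

37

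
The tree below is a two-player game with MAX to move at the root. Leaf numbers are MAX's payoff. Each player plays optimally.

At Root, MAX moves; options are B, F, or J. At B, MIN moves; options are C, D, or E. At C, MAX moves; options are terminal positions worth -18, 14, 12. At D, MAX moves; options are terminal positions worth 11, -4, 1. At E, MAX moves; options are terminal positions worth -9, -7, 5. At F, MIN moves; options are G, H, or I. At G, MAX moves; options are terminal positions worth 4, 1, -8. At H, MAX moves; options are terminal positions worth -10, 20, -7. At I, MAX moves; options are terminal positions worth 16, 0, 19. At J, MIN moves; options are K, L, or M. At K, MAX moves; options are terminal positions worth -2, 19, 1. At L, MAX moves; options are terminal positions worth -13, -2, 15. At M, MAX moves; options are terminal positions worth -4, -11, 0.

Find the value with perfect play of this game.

5

C (MAX): max(-18, 14, 12) = 14
D (MAX): max(11, -4, 1) = 11
E (MAX): max(-9, -7, 5) = 5
B (MIN): min(14, 11, 5) = 5
G (MAX): max(4, 1, -8) = 4
H (MAX): max(-10, 20, -7) = 20
I (MAX): max(16, 0, 19) = 19
F (MIN): min(4, 20, 19) = 4
K (MAX): max(-2, 19, 1) = 19
L (MAX): max(-13, -2, 15) = 15
M (MAX): max(-4, -11, 0) = 0
J (MIN): min(19, 15, 0) = 0
Root (MAX): max(5, 4, 0) = 5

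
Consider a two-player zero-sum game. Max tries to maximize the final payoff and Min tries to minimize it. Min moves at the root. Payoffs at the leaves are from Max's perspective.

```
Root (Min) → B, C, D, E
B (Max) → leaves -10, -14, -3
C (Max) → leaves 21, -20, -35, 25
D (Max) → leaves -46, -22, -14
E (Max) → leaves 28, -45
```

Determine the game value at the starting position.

B (Max): max(-10, -14, -3) = -3
C (Max): max(21, -20, -35, 25) = 25
D (Max): max(-46, -22, -14) = -14
E (Max): max(28, -45) = 28
Root (Min): min(-3, 25, -14, 28) = -14

-14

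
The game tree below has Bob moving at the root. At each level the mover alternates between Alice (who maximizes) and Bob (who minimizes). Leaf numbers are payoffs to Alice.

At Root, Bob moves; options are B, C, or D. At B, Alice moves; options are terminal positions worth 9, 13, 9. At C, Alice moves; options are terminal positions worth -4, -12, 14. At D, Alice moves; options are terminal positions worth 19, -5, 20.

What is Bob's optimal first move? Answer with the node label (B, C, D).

B

B (Alice): max(9, 13, 9) = 13
C (Alice): max(-4, -12, 14) = 14
D (Alice): max(19, -5, 20) = 20
Root (Bob): min(13, 14, 20) = 13
Bob picks the child with the lowest value: B (value 13).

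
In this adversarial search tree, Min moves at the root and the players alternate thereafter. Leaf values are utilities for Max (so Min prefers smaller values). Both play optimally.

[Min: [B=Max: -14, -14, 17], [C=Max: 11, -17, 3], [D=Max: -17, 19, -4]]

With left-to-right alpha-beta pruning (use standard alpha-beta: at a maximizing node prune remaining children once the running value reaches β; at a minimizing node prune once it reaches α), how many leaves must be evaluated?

8

B [α=-∞,β=+∞]: v=17
C [α=-∞,β=17]: v=11
D [α=-∞,β=11]: v=19 after child 2 ≥ β → β-cutoff, skip 1
Root [α=-∞,β=+∞]: v=11
Leaves evaluated: 8 of 9.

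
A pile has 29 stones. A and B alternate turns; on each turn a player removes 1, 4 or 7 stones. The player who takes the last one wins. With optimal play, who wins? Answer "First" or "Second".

W/L table (W = player to move can force a win):
i:   0  1  2  3  4  5  6  7  8  9 10 11 12 13 14 15 16 17 18 19 20 21 22 23 24 25 26 27 28 29
     L  W  L  W  W  L  W  W  L  W  L  W  W  L  W  W  L  W  L  W  W  L  W  W  L  W  L  W  W  L
Position 29 is L, so the second player wins.

Second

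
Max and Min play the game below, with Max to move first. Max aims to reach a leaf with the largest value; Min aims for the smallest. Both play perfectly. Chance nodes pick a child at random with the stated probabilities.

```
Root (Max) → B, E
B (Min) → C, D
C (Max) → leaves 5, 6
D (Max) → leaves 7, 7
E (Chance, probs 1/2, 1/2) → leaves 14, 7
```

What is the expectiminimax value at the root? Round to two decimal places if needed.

10.5

C (Max): max(5, 6) = 6
D (Max): max(7, 7) = 7
B (Min): min(6, 7) = 6
E (Chance): 1/2·14 + 1/2·7 = 10.5
Root (Max): max(6, 10.5) = 10.5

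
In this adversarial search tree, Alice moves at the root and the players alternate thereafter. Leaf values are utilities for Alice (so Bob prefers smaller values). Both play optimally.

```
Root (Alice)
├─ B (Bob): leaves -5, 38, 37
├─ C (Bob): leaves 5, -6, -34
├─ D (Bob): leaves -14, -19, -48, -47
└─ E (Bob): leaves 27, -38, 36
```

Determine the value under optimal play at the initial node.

-5

B (Bob): min(-5, 38, 37) = -5
C (Bob): min(5, -6, -34) = -34
D (Bob): min(-14, -19, -48, -47) = -48
E (Bob): min(27, -38, 36) = -38
Root (Alice): max(-5, -34, -48, -38) = -5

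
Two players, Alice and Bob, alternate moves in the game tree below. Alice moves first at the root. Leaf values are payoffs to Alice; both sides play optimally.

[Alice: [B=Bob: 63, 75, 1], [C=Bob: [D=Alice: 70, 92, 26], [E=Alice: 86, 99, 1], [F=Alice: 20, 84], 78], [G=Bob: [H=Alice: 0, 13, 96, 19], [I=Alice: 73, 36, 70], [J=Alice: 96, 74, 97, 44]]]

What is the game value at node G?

H: max(0, 13, 96, 19) = 96
I: max(73, 36, 70) = 73
J: max(96, 74, 97, 44) = 97
G: min(96, 73, 97) = 73

73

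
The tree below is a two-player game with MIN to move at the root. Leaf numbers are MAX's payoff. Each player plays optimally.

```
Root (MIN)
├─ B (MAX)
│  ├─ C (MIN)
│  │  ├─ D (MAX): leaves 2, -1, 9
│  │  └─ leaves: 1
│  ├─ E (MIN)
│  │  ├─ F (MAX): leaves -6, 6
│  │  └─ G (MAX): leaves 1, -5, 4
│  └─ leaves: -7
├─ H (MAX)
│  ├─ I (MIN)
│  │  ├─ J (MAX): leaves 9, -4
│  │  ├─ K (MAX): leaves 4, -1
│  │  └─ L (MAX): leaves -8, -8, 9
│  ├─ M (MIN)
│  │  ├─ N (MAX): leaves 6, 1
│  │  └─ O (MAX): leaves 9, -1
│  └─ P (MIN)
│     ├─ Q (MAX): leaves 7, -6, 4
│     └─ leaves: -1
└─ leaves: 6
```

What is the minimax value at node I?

4

J: max(9, -4) = 9
K: max(4, -1) = 4
L: max(-8, -8, 9) = 9
I: min(9, 4, 9) = 4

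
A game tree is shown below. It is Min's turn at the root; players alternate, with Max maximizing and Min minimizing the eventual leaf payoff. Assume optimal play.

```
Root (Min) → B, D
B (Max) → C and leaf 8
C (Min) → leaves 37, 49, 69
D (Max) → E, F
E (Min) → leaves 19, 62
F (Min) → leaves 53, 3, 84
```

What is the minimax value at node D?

E: min(19, 62) = 19
F: min(53, 3, 84) = 3
D: max(19, 3) = 19

19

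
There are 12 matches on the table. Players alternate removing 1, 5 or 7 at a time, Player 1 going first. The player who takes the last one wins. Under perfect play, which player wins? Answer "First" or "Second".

Compute winning (W) and losing (L) positions by backward induction:
i:   0  1  2  3  4  5  6  7  8  9 10 11 12
     L  W  L  W  L  W  L  W  L  W  L  W  L
Position 12 is L, so the second player wins.

Second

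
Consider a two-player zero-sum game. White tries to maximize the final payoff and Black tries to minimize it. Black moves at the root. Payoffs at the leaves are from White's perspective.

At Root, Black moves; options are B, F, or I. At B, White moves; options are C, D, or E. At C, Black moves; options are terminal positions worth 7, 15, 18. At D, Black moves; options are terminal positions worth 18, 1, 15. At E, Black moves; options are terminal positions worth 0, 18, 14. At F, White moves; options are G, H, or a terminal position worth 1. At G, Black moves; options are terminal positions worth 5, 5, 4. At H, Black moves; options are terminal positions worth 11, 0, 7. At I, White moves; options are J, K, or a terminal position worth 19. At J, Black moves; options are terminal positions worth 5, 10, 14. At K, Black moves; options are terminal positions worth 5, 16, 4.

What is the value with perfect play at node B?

C: min(7, 15, 18) = 7
D: min(18, 1, 15) = 1
E: min(0, 18, 14) = 0
B: max(7, 1, 0) = 7

7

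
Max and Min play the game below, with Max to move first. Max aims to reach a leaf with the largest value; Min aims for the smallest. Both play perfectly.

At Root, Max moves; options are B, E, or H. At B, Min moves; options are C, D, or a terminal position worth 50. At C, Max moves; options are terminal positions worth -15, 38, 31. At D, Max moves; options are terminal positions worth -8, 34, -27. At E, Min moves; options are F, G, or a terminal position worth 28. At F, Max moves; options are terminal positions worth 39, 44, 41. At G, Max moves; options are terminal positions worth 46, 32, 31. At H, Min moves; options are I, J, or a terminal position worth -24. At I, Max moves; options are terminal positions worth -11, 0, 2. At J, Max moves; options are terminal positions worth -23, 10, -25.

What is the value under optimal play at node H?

I: max(-11, 0, 2) = 2
J: max(-23, 10, -25) = 10
H: min(2, 10, -24) = -24

-24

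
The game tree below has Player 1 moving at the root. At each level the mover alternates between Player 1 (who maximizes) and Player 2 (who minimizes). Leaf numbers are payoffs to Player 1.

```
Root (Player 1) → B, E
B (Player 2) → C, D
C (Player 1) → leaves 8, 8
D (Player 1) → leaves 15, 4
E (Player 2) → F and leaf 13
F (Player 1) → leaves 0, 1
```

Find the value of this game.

C (Player 1): max(8, 8) = 8
D (Player 1): max(15, 4) = 15
B (Player 2): min(8, 15) = 8
F (Player 1): max(0, 1) = 1
E (Player 2): min(1, 13) = 1
Root (Player 1): max(8, 1) = 8

8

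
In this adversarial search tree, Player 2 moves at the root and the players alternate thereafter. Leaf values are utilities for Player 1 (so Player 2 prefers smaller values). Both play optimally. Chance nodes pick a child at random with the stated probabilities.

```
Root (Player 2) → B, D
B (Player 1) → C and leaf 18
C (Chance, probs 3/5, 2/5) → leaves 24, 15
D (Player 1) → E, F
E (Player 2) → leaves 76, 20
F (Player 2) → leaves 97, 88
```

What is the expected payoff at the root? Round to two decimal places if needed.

C (Chance): 3/5·24 + 2/5·15 = 20.4
B (Player 1): max(20.4, 18) = 20.4
E (Player 2): min(76, 20) = 20
F (Player 2): min(97, 88) = 88
D (Player 1): max(20, 88) = 88
Root (Player 2): min(20.4, 88) = 20.4

20.4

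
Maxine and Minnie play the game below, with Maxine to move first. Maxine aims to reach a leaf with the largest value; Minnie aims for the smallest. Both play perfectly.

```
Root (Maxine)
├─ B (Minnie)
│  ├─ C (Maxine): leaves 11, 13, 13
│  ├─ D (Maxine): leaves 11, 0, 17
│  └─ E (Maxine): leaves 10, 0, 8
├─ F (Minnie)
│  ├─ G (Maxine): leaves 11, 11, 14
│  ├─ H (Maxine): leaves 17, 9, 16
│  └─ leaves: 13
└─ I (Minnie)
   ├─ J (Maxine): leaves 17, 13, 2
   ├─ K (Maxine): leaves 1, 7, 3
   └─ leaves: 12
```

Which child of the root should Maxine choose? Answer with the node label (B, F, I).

F

C (Maxine): max(11, 13, 13) = 13
D (Maxine): max(11, 0, 17) = 17
E (Maxine): max(10, 0, 8) = 10
B (Minnie): min(13, 17, 10) = 10
G (Maxine): max(11, 11, 14) = 14
H (Maxine): max(17, 9, 16) = 17
F (Minnie): min(14, 17, 13) = 13
J (Maxine): max(17, 13, 2) = 17
K (Maxine): max(1, 7, 3) = 7
I (Minnie): min(17, 7, 12) = 7
Root (Maxine): max(10, 13, 7) = 13
Maxine picks the child with the highest value: F (value 13).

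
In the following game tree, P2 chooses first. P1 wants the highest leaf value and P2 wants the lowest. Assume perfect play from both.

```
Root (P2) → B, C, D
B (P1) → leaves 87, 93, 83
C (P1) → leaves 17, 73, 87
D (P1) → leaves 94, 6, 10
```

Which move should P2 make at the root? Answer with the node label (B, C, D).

C

B (P1): max(87, 93, 83) = 93
C (P1): max(17, 73, 87) = 87
D (P1): max(94, 6, 10) = 94
Root (P2): min(93, 87, 94) = 87
P2 picks the child with the lowest value: C (value 87).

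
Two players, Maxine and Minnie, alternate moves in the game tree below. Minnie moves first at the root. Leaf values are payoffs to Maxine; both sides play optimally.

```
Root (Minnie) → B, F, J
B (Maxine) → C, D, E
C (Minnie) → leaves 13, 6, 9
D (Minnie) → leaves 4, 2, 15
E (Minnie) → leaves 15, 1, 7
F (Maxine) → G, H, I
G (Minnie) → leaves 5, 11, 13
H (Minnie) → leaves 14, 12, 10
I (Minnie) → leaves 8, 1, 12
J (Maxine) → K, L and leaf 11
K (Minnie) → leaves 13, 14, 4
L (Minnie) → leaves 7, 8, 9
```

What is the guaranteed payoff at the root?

6

C (Minnie): min(13, 6, 9) = 6
D (Minnie): min(4, 2, 15) = 2
E (Minnie): min(15, 1, 7) = 1
B (Maxine): max(6, 2, 1) = 6
G (Minnie): min(5, 11, 13) = 5
H (Minnie): min(14, 12, 10) = 10
I (Minnie): min(8, 1, 12) = 1
F (Maxine): max(5, 10, 1) = 10
K (Minnie): min(13, 14, 4) = 4
L (Minnie): min(7, 8, 9) = 7
J (Maxine): max(4, 7, 11) = 11
Root (Minnie): min(6, 10, 11) = 6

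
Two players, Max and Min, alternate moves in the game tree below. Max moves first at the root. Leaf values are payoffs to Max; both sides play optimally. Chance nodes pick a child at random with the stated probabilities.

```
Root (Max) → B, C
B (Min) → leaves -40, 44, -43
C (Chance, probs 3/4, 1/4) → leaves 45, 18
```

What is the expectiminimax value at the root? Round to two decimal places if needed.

38.25

B (Min): min(-40, 44, -43) = -43
C (Chance): 3/4·45 + 1/4·18 = 38.25
Root (Max): max(-43, 38.25) = 38.25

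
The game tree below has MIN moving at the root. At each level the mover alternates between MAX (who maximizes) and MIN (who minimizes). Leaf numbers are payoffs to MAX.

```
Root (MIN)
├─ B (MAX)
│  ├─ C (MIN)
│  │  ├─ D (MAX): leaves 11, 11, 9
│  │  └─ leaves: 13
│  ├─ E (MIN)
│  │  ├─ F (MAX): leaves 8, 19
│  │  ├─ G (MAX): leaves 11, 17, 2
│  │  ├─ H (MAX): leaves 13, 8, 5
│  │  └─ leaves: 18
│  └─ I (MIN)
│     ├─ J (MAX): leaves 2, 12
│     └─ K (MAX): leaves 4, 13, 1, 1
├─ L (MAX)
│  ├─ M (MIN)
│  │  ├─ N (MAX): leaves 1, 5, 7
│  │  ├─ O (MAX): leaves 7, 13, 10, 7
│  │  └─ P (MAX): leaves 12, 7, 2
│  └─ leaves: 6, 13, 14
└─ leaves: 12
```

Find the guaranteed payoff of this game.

D (MAX): max(11, 11, 9) = 11
C (MIN): min(11, 13) = 11
F (MAX): max(8, 19) = 19
G (MAX): max(11, 17, 2) = 17
H (MAX): max(13, 8, 5) = 13
E (MIN): min(19, 17, 13, 18) = 13
J (MAX): max(2, 12) = 12
K (MAX): max(4, 13, 1, 1) = 13
I (MIN): min(12, 13) = 12
B (MAX): max(11, 13, 12) = 13
N (MAX): max(1, 5, 7) = 7
O (MAX): max(7, 13, 10, 7) = 13
P (MAX): max(12, 7, 2) = 12
M (MIN): min(7, 13, 12) = 7
L (MAX): max(7, 6, 13, 14) = 14
Root (MIN): min(13, 14, 12) = 12

12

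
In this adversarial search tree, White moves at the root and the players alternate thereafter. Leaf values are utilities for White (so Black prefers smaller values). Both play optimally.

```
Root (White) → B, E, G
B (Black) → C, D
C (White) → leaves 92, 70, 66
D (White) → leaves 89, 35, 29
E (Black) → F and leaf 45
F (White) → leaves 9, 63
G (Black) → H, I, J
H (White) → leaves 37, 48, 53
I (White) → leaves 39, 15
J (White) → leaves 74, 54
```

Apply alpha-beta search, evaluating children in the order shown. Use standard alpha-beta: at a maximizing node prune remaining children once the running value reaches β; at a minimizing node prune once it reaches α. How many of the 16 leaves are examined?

11

C [α=-∞,β=+∞]: v=92
D [α=-∞,β=92]: v=89
B [α=-∞,β=+∞]: v=89
F [α=89,β=+∞]: v=63
E [α=89,β=+∞]: v=63 after child 1 ≤ α → α-cutoff, skip 1
H [α=89,β=+∞]: v=53
G [α=89,β=+∞]: v=53 after child 1 ≤ α → α-cutoff, skip 2
Root [α=-∞,β=+∞]: v=89
Leaves evaluated: 11 of 16.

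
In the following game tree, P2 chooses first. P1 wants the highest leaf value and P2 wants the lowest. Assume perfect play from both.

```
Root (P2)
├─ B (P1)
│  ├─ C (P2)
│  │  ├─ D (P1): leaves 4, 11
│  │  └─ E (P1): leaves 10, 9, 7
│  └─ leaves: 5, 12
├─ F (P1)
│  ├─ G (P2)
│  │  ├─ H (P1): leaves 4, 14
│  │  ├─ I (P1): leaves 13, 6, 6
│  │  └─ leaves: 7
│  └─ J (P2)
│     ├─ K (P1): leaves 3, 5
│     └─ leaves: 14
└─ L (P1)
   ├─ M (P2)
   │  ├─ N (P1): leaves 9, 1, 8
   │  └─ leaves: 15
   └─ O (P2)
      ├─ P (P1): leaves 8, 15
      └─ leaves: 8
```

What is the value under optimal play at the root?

D (P1): max(4, 11) = 11
E (P1): max(10, 9, 7) = 10
C (P2): min(11, 10) = 10
B (P1): max(10, 5, 12) = 12
H (P1): max(4, 14) = 14
I (P1): max(13, 6, 6) = 13
G (P2): min(14, 13, 7) = 7
K (P1): max(3, 5) = 5
J (P2): min(5, 14) = 5
F (P1): max(7, 5) = 7
N (P1): max(9, 1, 8) = 9
M (P2): min(9, 15) = 9
P (P1): max(8, 15) = 15
O (P2): min(15, 8) = 8
L (P1): max(9, 8) = 9
Root (P2): min(12, 7, 9) = 7

7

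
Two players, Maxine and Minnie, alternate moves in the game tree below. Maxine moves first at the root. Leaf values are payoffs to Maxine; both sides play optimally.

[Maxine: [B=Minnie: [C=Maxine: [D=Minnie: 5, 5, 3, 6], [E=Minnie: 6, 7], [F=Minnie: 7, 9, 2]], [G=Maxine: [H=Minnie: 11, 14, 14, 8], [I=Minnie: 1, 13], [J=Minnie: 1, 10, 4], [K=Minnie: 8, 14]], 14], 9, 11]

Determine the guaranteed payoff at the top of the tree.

11

D (Minnie): min(5, 5, 3, 6) = 3
E (Minnie): min(6, 7) = 6
F (Minnie): min(7, 9, 2) = 2
C (Maxine): max(3, 6, 2) = 6
H (Minnie): min(11, 14, 14, 8) = 8
I (Minnie): min(1, 13) = 1
J (Minnie): min(1, 10, 4) = 1
K (Minnie): min(8, 14) = 8
G (Maxine): max(8, 1, 1, 8) = 8
B (Minnie): min(6, 8, 14) = 6
Root (Maxine): max(6, 9, 11) = 11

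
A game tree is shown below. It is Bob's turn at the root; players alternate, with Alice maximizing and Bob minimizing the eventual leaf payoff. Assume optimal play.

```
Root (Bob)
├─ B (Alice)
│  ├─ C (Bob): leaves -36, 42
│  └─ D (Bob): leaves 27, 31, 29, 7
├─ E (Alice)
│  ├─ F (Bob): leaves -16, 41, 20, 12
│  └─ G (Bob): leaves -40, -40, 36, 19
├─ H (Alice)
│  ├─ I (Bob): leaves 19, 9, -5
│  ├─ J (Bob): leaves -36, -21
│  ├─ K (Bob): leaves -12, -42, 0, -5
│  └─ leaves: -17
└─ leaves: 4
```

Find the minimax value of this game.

-16

C (Bob): min(-36, 42) = -36
D (Bob): min(27, 31, 29, 7) = 7
B (Alice): max(-36, 7) = 7
F (Bob): min(-16, 41, 20, 12) = -16
G (Bob): min(-40, -40, 36, 19) = -40
E (Alice): max(-16, -40) = -16
I (Bob): min(19, 9, -5) = -5
J (Bob): min(-36, -21) = -36
K (Bob): min(-12, -42, 0, -5) = -42
H (Alice): max(-5, -36, -42, -17) = -5
Root (Bob): min(7, -16, -5, 4) = -16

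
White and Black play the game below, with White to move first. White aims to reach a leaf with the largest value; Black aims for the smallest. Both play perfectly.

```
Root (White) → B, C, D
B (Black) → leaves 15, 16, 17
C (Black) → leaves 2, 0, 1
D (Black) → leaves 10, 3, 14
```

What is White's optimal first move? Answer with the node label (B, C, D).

B

B (Black): min(15, 16, 17) = 15
C (Black): min(2, 0, 1) = 0
D (Black): min(10, 3, 14) = 3
Root (White): max(15, 0, 3) = 15
White picks the child with the highest value: B (value 15).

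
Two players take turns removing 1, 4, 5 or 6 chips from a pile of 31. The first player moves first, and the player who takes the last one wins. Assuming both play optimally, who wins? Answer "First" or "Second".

First

W/L table (W = player to move can force a win):
i:   0  1  2  3  4  5  6  7  8  9 10 11 12 13 14 15 16 17 18 19 20 21 22 23 24 25 26 27 28 29 30 31
     L  W  L  W  W  W  W  W  W  L  W  L  W  W  W  W  W  W  L  W  L  W  W  W  W  W  W  L  W  L  W  W
Position 31 is W, so the first player wins.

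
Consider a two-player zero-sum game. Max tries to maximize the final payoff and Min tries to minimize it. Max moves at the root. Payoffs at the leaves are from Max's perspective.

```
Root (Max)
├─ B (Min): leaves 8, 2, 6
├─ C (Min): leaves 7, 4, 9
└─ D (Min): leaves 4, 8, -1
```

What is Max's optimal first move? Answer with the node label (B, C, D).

C

B (Min): min(8, 2, 6) = 2
C (Min): min(7, 4, 9) = 4
D (Min): min(4, 8, -1) = -1
Root (Max): max(2, 4, -1) = 4
Max picks the child with the highest value: C (value 4).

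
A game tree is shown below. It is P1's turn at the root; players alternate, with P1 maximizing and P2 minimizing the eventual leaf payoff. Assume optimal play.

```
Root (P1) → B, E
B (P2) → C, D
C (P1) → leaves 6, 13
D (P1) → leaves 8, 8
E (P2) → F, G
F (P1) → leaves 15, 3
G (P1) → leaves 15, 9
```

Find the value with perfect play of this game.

15

C (P1): max(6, 13) = 13
D (P1): max(8, 8) = 8
B (P2): min(13, 8) = 8
F (P1): max(15, 3) = 15
G (P1): max(15, 9) = 15
E (P2): min(15, 15) = 15
Root (P1): max(8, 15) = 15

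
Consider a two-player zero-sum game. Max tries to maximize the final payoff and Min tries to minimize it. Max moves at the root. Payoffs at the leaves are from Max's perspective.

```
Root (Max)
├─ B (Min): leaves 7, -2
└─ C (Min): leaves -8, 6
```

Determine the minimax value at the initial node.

-2

B (Min): min(7, -2) = -2
C (Min): min(-8, 6) = -8
Root (Max): max(-2, -8) = -2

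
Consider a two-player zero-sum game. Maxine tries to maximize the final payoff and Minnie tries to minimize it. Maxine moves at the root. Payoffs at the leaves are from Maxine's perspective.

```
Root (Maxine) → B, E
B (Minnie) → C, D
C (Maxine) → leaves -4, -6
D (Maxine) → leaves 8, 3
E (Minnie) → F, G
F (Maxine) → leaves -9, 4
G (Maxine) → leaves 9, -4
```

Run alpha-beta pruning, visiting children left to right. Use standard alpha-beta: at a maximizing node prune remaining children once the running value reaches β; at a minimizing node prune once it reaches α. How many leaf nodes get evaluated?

C [α=-∞,β=+∞]: v=-4
D [α=-∞,β=-4]: v=8 after child 1 ≥ β → β-cutoff, skip 1
B [α=-∞,β=+∞]: v=-4
F [α=-4,β=+∞]: v=4
G [α=-4,β=4]: v=9 after child 1 ≥ β → β-cutoff, skip 1
E [α=-4,β=+∞]: v=4
Root [α=-∞,β=+∞]: v=4
Leaves evaluated: 6 of 8.

6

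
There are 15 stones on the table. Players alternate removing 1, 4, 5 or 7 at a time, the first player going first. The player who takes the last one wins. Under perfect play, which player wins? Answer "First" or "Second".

First

Positions where the player to move wins (W) vs loses (L):
i:   0  1  2  3  4  5  6  7  8  9 10 11 12 13 14 15
     L  W  L  W  W  W  W  W  L  W  L  W  W  W  W  W
Position 15 is W, so the first player wins.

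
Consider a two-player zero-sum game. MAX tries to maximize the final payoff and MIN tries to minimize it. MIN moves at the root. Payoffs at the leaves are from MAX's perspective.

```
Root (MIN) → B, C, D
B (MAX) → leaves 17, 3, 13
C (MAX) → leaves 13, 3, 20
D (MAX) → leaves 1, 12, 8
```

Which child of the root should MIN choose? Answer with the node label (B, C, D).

B (MAX): max(17, 3, 13) = 17
C (MAX): max(13, 3, 20) = 20
D (MAX): max(1, 12, 8) = 12
Root (MIN): min(17, 20, 12) = 12
MIN picks the child with the lowest value: D (value 12).

D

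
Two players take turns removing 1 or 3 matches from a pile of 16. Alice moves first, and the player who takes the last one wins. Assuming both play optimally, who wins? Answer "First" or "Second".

Positions where the player to move wins (W) vs loses (L):
i:   0  1  2  3  4  5  6  7  8  9 10 11 12 13 14 15 16
     L  W  L  W  L  W  L  W  L  W  L  W  L  W  L  W  L
Position 16 is L, so the second player wins.

Second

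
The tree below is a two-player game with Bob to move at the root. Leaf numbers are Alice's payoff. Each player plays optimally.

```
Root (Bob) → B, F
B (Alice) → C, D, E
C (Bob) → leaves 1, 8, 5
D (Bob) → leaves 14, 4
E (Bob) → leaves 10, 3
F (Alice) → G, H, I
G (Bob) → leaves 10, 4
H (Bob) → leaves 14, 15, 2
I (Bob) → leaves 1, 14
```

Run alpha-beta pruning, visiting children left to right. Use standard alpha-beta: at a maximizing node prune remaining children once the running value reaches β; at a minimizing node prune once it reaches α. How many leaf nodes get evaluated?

C [α=-∞,β=+∞]: v=1
D [α=1,β=+∞]: v=4
E [α=4,β=+∞]: v=3
B [α=-∞,β=+∞]: v=4
G [α=-∞,β=4]: v=4
F [α=-∞,β=4]: v=4 after child 1 ≥ β → β-cutoff, skip 2
Root [α=-∞,β=+∞]: v=4
Leaves evaluated: 9 of 14.

9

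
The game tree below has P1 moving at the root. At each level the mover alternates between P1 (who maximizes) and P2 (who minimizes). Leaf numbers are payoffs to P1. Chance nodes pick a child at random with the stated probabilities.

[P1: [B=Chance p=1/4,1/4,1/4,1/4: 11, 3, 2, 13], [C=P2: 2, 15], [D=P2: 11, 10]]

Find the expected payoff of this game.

10

B (Chance): 1/4·11 + 1/4·3 + 1/4·2 + 1/4·13 = 7.25
C (P2): min(2, 15) = 2
D (P2): min(11, 10) = 10
Root (P1): max(7.25, 2, 10) = 10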